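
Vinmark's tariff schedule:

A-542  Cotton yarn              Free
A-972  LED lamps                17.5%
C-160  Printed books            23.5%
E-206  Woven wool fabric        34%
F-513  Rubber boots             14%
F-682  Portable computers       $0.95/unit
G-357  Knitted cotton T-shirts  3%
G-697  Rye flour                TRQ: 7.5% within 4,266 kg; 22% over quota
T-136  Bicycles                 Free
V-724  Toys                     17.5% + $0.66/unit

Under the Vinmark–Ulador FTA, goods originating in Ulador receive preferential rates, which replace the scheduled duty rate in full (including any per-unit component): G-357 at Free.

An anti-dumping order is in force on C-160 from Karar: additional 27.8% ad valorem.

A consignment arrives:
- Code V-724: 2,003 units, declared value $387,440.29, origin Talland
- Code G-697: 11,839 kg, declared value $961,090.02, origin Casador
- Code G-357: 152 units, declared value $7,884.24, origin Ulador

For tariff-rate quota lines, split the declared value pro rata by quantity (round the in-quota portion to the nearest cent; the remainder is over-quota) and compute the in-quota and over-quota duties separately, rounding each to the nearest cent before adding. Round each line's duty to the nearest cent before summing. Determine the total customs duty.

$230,348.32

Line 1 (V-724, Talland, 2,003 units, $387,440.29):
Base rate for V-724 is 17.5% + $0.66/unit.
Duty = $387,440.29 × 17.5% + 2,003 × $0.66 = $69,124.03.
Line 2 (G-697, Casador, 11,839 kg, $961,090.02):
Code G-697 is under a tariff-rate quota (threshold 4,266 kg). In-quota: 4,266 kg at 7.5%; over-quota: 7,573 kg at 22%.
Pro-rata value split: in-quota = $961,090.02 × 4,266/11,839 = $346,313.88; over-quota = $961,090.02 − $346,313.88 = $614,776.14.
In-quota duty = $346,313.88 × 7.5% = $25,973.54. Over-quota duty = $614,776.14 × 22% = $135,250.75.
Line duty = $25,973.54 + $135,250.75 = $161,224.29.
Line 3 (G-357, Ulador, 152 units, $7,884.24):
Base rate for G-357 is 3%.
Origin Ulador qualifies under the Vinmark–Ulador agreement and G-357 is covered: preferential rate Free applies instead.
Duty = $7,884.24 × 0% = $0.00.
Total = $69,124.03 + $161,224.29 + $0.00 = $230,348.32.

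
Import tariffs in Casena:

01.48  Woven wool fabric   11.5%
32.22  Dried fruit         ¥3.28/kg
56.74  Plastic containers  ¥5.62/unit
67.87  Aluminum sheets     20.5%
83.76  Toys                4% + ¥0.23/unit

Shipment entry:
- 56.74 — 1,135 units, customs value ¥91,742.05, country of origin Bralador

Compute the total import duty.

Line 1 (56.74, Bralador, 1,135 units, ¥91,742.05):
Base rate for 56.74 is ¥5.62/unit.
Duty = 1,135 × ¥5.62 = ¥6,378.70.

¥6,378.70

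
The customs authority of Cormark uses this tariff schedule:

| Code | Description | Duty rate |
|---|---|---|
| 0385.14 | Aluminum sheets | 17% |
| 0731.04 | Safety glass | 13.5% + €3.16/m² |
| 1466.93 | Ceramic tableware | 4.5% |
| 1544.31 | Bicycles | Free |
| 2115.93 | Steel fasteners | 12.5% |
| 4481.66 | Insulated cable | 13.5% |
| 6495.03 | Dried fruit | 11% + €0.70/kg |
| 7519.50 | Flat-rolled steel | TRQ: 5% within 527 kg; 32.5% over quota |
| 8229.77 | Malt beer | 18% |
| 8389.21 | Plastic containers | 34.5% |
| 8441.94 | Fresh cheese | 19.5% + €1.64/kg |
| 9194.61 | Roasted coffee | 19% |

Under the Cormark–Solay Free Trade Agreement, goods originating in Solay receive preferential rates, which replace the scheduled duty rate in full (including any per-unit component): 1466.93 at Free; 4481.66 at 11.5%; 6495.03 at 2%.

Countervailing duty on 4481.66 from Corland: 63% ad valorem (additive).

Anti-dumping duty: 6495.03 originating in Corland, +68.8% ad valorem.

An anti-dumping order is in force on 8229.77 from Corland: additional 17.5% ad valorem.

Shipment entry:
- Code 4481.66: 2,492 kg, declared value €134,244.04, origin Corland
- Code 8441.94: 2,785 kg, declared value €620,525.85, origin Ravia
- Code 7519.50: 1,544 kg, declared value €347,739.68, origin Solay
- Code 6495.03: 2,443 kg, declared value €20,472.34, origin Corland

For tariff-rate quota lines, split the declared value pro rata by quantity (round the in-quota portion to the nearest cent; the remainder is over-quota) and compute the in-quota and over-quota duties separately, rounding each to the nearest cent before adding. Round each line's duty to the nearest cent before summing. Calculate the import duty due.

Line 1 (4481.66, Corland, 2,492 kg, €134,244.04):
Base rate for 4481.66 is 13.5%.
4481.66 has an FTA preferential rate, but origin Corland is not Solay; base rate stands.
Additional duty on 4481.66 from Corland: +63%. Applied ad valorem rate: 13.5% + 63% = 76.5%.
Duty = €134,244.04 × 76.5% = €102,696.69.
Line 2 (8441.94, Ravia, 2,785 kg, €620,525.85):
Base rate for 8441.94 is 19.5% + €1.64/kg.
Duty = €620,525.85 × 19.5% + 2,785 × €1.64 = €125,569.94.
Line 3 (7519.50, Solay, 1,544 kg, €347,739.68):
Code 7519.50 is under a tariff-rate quota (threshold 527 kg). In-quota: 527 kg at 5%; over-quota: 1,017 kg at 32.5%.
Pro-rata value split: in-quota = €347,739.68 × 527/1,544 = €118,690.94; over-quota = €347,739.68 − €118,690.94 = €229,048.74.
In-quota duty = €118,690.94 × 5% = €5,934.55. Over-quota duty = €229,048.74 × 32.5% = €74,440.84.
Line duty = €5,934.55 + €74,440.84 = €80,375.39.
Line 4 (6495.03, Corland, 2,443 kg, €20,472.34):
Base rate for 6495.03 is 11% + €0.70/kg.
6495.03 has an FTA preferential rate, but origin Corland is not Solay; base rate stands.
Additional duty on 6495.03 from Corland: +68.8%. Applied ad valorem rate: 11% + 68.8% = 79.8%.
Duty = €20,472.34 × 79.8% + 2,443 × €0.70 = €18,047.03.
Total = €102,696.69 + €125,569.94 + €80,375.39 + €18,047.03 = €326,689.05.

€326,689.05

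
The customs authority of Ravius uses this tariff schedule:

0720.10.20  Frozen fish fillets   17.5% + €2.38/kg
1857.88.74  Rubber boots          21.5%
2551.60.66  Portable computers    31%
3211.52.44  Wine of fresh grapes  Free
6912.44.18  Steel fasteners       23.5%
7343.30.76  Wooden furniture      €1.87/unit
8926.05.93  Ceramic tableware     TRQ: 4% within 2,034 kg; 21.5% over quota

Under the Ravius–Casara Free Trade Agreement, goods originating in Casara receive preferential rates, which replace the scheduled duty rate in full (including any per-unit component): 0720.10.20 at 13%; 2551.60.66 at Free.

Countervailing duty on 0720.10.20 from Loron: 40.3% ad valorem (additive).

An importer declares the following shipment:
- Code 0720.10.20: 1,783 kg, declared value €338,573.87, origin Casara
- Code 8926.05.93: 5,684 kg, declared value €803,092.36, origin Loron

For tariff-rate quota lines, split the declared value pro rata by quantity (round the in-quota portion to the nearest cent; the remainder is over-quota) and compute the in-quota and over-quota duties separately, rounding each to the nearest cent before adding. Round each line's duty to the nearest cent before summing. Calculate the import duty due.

€166,387.28

Line 1 (0720.10.20, Casara, 1,783 kg, €338,573.87):
Base rate for 0720.10.20 is 17.5% + €2.38/kg.
Origin Casara qualifies under the Ravius–Casara agreement and 0720.10.20 is covered: preferential rate 13% applies instead.
The additional-duty order on 0720.10.20 targets Loron, not Casara; it does not apply.
Duty = €338,573.87 × 13% = €44,014.60.
Line 2 (8926.05.93, Loron, 5,684 kg, €803,092.36):
Code 8926.05.93 is under a tariff-rate quota (threshold 2,034 kg). In-quota: 2,034 kg at 4%; over-quota: 3,650 kg at 21.5%.
Pro-rata value split: in-quota = €803,092.36 × 2,034/5,684 = €287,383.86; over-quota = €803,092.36 − €287,383.86 = €515,708.50.
In-quota duty = €287,383.86 × 4% = €11,495.35. Over-quota duty = €515,708.50 × 21.5% = €110,877.33.
Line duty = €11,495.35 + €110,877.33 = €122,372.68.
Total = €44,014.60 + €122,372.68 = €166,387.28.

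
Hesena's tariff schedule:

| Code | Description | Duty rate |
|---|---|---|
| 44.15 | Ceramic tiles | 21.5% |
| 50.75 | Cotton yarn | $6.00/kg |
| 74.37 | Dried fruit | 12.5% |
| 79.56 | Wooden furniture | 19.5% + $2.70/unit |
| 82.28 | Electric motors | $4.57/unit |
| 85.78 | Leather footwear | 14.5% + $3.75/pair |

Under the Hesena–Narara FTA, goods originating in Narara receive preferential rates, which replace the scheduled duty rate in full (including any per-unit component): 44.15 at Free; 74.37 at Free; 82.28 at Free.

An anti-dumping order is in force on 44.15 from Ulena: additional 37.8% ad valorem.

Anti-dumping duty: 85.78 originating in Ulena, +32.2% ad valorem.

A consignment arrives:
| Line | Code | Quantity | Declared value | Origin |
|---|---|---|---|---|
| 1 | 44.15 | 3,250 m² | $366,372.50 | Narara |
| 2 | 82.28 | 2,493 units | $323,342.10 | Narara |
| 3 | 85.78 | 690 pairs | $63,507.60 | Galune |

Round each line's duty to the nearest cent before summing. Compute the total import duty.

$11,796.10

Line 1 (44.15, Narara, 3,250 m², $366,372.50):
Base rate for 44.15 is 21.5%.
Origin Narara qualifies under the Hesena–Narara agreement and 44.15 is covered: preferential rate Free applies instead.
The additional-duty order on 44.15 targets Ulena, not Narara; it does not apply.
Duty = $366,372.50 × 0% = $0.00.
Line 2 (82.28, Narara, 2,493 units, $323,342.10):
Base rate for 82.28 is $4.57/unit.
Origin Narara qualifies under the Hesena–Narara agreement and 82.28 is covered: preferential rate Free applies instead.
Duty = $323,342.10 × 0% = $0.00.
Line 3 (85.78, Galune, 690 pairs, $63,507.60):
Base rate for 85.78 is 14.5% + $3.75/pair.
The additional-duty order on 85.78 targets Ulena, not Galune; it does not apply.
Duty = $63,507.60 × 14.5% + 690 × $3.75 = $11,796.10.
Total = $0.00 + $0.00 + $11,796.10 = $11,796.10.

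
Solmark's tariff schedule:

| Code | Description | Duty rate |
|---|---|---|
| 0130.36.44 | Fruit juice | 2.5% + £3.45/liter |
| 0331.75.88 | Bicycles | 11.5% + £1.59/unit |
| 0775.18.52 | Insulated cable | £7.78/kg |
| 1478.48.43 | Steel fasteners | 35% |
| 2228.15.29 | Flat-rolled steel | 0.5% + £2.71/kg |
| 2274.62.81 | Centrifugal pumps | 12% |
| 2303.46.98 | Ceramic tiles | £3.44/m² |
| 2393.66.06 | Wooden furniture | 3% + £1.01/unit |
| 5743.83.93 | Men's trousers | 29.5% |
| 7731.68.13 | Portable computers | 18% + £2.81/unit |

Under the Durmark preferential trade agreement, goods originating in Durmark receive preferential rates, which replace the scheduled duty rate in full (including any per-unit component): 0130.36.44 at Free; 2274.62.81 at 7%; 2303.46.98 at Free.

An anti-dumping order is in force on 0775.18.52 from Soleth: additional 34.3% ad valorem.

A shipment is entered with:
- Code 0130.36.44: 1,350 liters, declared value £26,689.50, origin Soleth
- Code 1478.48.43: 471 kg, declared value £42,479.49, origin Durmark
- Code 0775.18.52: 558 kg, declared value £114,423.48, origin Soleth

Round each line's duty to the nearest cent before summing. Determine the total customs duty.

Line 1 (0130.36.44, Soleth, 1,350 liters, £26,689.50):
Base rate for 0130.36.44 is 2.5% + £3.45/liter.
0130.36.44 has an FTA preferential rate, but origin Soleth is not Durmark; base rate stands.
Duty = £26,689.50 × 2.5% + 1,350 × £3.45 = £5,324.74.
Line 2 (1478.48.43, Durmark, 471 kg, £42,479.49):
Base rate for 1478.48.43 is 35%.
Origin Durmark is the FTA partner but 1478.48.43 is not on the preference list; base rate stands.
Duty = £42,479.49 × 35% = £14,867.82.
Line 3 (0775.18.52, Soleth, 558 kg, £114,423.48):
Base rate for 0775.18.52 is £7.78/kg.
Additional duty on 0775.18.52 from Soleth: +34.3% ad valorem. Applied ad valorem rate = 34.3%.
Duty = £114,423.48 × 34.3% + 558 × £7.78 = £43,588.49.
Total = £5,324.74 + £14,867.82 + £43,588.49 = £63,781.05.

£63,781.05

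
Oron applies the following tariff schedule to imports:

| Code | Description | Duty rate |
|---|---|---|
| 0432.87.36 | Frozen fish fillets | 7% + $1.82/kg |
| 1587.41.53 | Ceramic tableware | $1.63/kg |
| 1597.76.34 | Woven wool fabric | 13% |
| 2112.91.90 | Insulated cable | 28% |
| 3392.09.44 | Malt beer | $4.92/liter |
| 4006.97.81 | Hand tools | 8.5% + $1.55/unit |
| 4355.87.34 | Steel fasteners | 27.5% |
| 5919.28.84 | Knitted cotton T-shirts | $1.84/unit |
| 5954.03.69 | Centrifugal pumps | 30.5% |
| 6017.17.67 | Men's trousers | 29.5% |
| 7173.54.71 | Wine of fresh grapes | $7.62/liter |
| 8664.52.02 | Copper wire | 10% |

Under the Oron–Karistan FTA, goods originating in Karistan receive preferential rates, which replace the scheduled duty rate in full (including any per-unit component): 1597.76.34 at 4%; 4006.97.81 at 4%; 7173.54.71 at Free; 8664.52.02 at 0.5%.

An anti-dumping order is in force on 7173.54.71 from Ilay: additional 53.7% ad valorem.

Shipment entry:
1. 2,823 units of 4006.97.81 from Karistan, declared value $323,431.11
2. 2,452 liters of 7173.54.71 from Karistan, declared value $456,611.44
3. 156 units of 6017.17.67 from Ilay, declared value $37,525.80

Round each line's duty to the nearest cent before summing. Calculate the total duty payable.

Line 1 (4006.97.81, Karistan, 2,823 units, $323,431.11):
Base rate for 4006.97.81 is 8.5% + $1.55/unit.
Origin Karistan qualifies under the Oron–Karistan agreement and 4006.97.81 is covered: preferential rate 4% applies instead.
Duty = $323,431.11 × 4% = $12,937.24.
Line 2 (7173.54.71, Karistan, 2,452 liters, $456,611.44):
Base rate for 7173.54.71 is $7.62/liter.
Origin Karistan qualifies under the Oron–Karistan agreement and 7173.54.71 is covered: preferential rate Free applies instead.
The additional-duty order on 7173.54.71 targets Ilay, not Karistan; it does not apply.
Duty = $456,611.44 × 0% = $0.00.
Line 3 (6017.17.67, Ilay, 156 units, $37,525.80):
Base rate for 6017.17.67 is 29.5%.
Duty = $37,525.80 × 29.5% = $11,070.11.
Total = $12,937.24 + $0.00 + $11,070.11 = $24,007.35.

$24,007.35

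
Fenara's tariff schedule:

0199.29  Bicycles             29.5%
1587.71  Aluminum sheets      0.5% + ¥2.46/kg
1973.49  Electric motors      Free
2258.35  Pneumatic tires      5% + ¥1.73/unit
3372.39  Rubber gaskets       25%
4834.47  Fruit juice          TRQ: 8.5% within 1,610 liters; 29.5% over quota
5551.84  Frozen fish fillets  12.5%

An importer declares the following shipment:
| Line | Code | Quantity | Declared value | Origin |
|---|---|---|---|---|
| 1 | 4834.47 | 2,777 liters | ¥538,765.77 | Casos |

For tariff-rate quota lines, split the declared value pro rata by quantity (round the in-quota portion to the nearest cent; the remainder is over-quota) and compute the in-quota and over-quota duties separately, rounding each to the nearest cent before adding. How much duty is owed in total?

Line 1 (4834.47, Casos, 2,777 liters, ¥538,765.77):
Code 4834.47 is under a tariff-rate quota (threshold 1,610 liters). In-quota: 1,610 liters at 8.5%; over-quota: 1,167 liters at 29.5%.
Pro-rata value split: in-quota = ¥538,765.77 × 1,610/2,777 = ¥312,356.10; over-quota = ¥538,765.77 − ¥312,356.10 = ¥226,409.67.
In-quota duty = ¥312,356.10 × 8.5% = ¥26,550.27. Over-quota duty = ¥226,409.67 × 29.5% = ¥66,790.85.
Line duty = ¥26,550.27 + ¥66,790.85 = ¥93,341.12.

¥93,341.12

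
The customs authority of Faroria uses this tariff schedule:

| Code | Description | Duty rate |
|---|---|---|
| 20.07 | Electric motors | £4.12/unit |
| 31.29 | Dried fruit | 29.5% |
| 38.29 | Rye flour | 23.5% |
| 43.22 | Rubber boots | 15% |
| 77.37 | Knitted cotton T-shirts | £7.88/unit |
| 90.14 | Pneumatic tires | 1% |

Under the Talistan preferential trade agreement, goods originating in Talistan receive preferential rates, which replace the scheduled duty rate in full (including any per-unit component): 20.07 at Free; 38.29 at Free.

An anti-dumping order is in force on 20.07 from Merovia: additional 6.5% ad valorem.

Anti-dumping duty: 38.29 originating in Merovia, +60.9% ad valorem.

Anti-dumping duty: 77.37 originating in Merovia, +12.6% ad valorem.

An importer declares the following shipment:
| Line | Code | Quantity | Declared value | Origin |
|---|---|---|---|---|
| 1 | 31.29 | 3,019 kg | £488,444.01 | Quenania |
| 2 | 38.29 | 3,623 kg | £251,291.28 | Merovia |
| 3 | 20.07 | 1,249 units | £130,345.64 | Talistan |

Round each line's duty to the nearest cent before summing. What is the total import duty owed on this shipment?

Line 1 (31.29, Quenania, 3,019 kg, £488,444.01):
Base rate for 31.29 is 29.5%.
Duty = £488,444.01 × 29.5% = £144,090.98.
Line 2 (38.29, Merovia, 3,623 kg, £251,291.28):
Base rate for 38.29 is 23.5%.
38.29 has an FTA preferential rate, but origin Merovia is not Talistan; base rate stands.
Additional duty on 38.29 from Merovia: +60.9%. Applied ad valorem rate: 23.5% + 60.9% = 84.4%.
Duty = £251,291.28 × 84.4% = £212,089.84.
Line 3 (20.07, Talistan, 1,249 units, £130,345.64):
Base rate for 20.07 is £4.12/unit.
Origin Talistan qualifies under the Faroria–Talistan agreement and 20.07 is covered: preferential rate Free applies instead.
The additional-duty order on 20.07 targets Merovia, not Talistan; it does not apply.
Duty = £130,345.64 × 0% = £0.00.
Total = £144,090.98 + £212,089.84 + £0.00 = £356,180.82.

£356,180.82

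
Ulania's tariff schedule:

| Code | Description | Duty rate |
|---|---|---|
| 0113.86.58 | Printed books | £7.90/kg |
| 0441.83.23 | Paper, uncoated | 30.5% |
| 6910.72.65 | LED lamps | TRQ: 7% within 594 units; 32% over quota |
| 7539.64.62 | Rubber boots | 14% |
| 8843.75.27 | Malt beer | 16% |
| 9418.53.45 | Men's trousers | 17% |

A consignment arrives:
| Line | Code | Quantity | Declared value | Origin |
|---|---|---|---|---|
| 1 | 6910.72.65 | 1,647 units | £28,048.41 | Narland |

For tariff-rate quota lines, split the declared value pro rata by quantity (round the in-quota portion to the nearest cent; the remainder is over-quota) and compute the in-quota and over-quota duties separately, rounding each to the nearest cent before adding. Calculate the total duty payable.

£6,446.54

Line 1 (6910.72.65, Narland, 1,647 units, £28,048.41):
Code 6910.72.65 is under a tariff-rate quota (threshold 594 units). In-quota: 594 units at 7%; over-quota: 1,053 units at 32%.
Pro-rata value split: in-quota = £28,048.41 × 594/1,647 = £10,115.82; over-quota = £28,048.41 − £10,115.82 = £17,932.59.
In-quota duty = £10,115.82 × 7% = £708.11. Over-quota duty = £17,932.59 × 32% = £5,738.43.
Line duty = £708.11 + £5,738.43 = £6,446.54.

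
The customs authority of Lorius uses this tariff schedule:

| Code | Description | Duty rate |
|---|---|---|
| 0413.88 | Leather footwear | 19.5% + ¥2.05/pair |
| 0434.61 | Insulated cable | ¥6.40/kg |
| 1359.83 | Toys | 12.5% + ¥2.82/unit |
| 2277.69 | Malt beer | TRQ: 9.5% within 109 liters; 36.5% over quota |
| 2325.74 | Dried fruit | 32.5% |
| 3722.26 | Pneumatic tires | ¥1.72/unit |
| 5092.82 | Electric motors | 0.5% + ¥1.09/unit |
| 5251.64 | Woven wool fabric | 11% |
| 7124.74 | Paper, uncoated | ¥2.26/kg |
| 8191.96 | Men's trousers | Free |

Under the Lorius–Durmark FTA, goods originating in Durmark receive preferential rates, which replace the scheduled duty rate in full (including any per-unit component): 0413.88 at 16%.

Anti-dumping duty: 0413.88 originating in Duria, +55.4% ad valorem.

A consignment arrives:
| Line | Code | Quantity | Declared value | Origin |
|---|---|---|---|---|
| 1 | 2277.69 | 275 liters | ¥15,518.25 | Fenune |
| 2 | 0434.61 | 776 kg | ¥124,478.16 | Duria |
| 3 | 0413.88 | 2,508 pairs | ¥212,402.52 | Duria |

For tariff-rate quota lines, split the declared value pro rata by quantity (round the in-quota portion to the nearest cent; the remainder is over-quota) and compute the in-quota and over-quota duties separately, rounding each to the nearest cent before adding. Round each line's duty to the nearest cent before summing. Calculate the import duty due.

Line 1 (2277.69, Fenune, 275 liters, ¥15,518.25):
Code 2277.69 is under a tariff-rate quota (threshold 109 liters). In-quota: 109 liters at 9.5%; over-quota: 166 liters at 36.5%.
Pro-rata value split: in-quota = ¥15,518.25 × 109/275 = ¥6,150.87; over-quota = ¥15,518.25 − ¥6,150.87 = ¥9,367.38.
In-quota duty = ¥6,150.87 × 9.5% = ¥584.33. Over-quota duty = ¥9,367.38 × 36.5% = ¥3,419.09.
Line duty = ¥584.33 + ¥3,419.09 = ¥4,003.42.
Line 2 (0434.61, Duria, 776 kg, ¥124,478.16):
Base rate for 0434.61 is ¥6.40/kg.
Duty = 776 × ¥6.40 = ¥4,966.40.
Line 3 (0413.88, Duria, 2,508 pairs, ¥212,402.52):
Base rate for 0413.88 is 19.5% + ¥2.05/pair.
0413.88 has an FTA preferential rate, but origin Duria is not Durmark; base rate stands.
Additional duty on 0413.88 from Duria: +55.4%. Applied ad valorem rate: 19.5% + 55.4% = 74.9%.
Duty = ¥212,402.52 × 74.9% + 2,508 × ¥2.05 = ¥164,230.89.
Total = ¥4,003.42 + ¥4,966.40 + ¥164,230.89 = ¥173,200.71.

¥173,200.71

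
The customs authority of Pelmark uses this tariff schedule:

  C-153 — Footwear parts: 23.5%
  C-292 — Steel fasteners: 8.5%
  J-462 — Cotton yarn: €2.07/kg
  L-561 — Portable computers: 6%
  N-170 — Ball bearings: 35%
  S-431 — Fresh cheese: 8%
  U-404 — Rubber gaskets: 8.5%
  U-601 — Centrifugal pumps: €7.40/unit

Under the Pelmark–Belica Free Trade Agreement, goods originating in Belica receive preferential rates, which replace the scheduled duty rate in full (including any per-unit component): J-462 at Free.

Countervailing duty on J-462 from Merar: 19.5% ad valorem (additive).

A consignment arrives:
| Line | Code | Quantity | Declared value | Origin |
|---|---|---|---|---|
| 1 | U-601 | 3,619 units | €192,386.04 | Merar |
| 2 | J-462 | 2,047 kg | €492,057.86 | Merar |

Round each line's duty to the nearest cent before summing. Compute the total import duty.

€126,969.17

Line 1 (U-601, Merar, 3,619 units, €192,386.04):
Base rate for U-601 is €7.40/unit.
Duty = 3,619 × €7.40 = €26,780.60.
Line 2 (J-462, Merar, 2,047 kg, €492,057.86):
Base rate for J-462 is €2.07/kg.
J-462 has an FTA preferential rate, but origin Merar is not Belica; base rate stands.
Additional duty on J-462 from Merar: +19.5% ad valorem. Applied ad valorem rate = 19.5%.
Duty = €492,057.86 × 19.5% + 2,047 × €2.07 = €100,188.57.
Total = €26,780.60 + €100,188.57 = €126,969.17.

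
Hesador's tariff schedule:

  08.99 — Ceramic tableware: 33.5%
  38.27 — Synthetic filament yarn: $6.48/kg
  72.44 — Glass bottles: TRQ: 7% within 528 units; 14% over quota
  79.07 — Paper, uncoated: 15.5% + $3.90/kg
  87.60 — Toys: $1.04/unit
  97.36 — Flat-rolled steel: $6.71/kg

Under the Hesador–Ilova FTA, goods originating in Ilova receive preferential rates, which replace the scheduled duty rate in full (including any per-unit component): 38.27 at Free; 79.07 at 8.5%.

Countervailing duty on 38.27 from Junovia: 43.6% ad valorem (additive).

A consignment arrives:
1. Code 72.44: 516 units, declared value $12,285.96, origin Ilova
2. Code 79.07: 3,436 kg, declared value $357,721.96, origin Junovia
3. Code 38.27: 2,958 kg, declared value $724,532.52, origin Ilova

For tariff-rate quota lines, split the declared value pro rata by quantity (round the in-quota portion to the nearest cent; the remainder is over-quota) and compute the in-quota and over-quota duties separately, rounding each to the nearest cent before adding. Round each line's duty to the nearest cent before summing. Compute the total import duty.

$69,707.32

Line 1 (72.44, Ilova, 516 units, $12,285.96):
Code 72.44 is under a tariff-rate quota (threshold 528 units). Quantity 516 units is within the quota, so the in-quota rate 7% applies to the full value.
Duty = $12,285.96 × 7% = $860.02.
Line 2 (79.07, Junovia, 3,436 kg, $357,721.96):
Base rate for 79.07 is 15.5% + $3.90/kg.
79.07 has an FTA preferential rate, but origin Junovia is not Ilova; base rate stands.
Duty = $357,721.96 × 15.5% + 3,436 × $3.90 = $68,847.30.
Line 3 (38.27, Ilova, 2,958 kg, $724,532.52):
Base rate for 38.27 is $6.48/kg.
Origin Ilova qualifies under the Hesador–Ilova agreement and 38.27 is covered: preferential rate Free applies instead.
The additional-duty order on 38.27 targets Junovia, not Ilova; it does not apply.
Duty = $724,532.52 × 0% = $0.00.
Total = $860.02 + $68,847.30 + $0.00 = $69,707.32.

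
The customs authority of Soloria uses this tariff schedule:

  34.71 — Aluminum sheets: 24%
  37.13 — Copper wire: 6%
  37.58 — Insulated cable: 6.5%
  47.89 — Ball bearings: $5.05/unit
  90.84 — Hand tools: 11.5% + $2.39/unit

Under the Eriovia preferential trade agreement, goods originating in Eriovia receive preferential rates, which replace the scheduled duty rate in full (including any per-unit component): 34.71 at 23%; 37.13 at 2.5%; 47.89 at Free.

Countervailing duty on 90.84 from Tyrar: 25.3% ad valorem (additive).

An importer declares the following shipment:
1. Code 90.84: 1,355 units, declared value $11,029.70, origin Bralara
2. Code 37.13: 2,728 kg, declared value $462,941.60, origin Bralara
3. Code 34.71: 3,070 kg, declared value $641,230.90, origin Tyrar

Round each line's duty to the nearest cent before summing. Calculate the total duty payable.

Line 1 (90.84, Bralara, 1,355 units, $11,029.70):
Base rate for 90.84 is 11.5% + $2.39/unit.
The additional-duty order on 90.84 targets Tyrar, not Bralara; it does not apply.
Duty = $11,029.70 × 11.5% + 1,355 × $2.39 = $4,506.87.
Line 2 (37.13, Bralara, 2,728 kg, $462,941.60):
Base rate for 37.13 is 6%.
37.13 has an FTA preferential rate, but origin Bralara is not Eriovia; base rate stands.
Duty = $462,941.60 × 6% = $27,776.50.
Line 3 (34.71, Tyrar, 3,070 kg, $641,230.90):
Base rate for 34.71 is 24%.
34.71 has an FTA preferential rate, but origin Tyrar is not Eriovia; base rate stands.
Duty = $641,230.90 × 24% = $153,895.42.
Total = $4,506.87 + $27,776.50 + $153,895.42 = $186,178.79.

$186,178.79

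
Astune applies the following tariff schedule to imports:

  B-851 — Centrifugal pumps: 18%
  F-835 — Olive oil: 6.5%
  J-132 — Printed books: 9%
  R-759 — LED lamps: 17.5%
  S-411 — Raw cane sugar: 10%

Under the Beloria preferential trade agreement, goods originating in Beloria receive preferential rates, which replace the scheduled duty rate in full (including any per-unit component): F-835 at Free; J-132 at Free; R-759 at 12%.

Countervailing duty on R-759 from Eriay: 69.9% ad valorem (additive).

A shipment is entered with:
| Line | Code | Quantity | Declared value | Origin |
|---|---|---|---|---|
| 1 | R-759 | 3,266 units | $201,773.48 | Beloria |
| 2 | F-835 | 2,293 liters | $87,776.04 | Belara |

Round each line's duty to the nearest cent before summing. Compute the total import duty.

Line 1 (R-759, Beloria, 3,266 units, $201,773.48):
Base rate for R-759 is 17.5%.
Origin Beloria qualifies under the Astune–Beloria agreement and R-759 is covered: preferential rate 12% applies instead.
The additional-duty order on R-759 targets Eriay, not Beloria; it does not apply.
Duty = $201,773.48 × 12% = $24,212.82.
Line 2 (F-835, Belara, 2,293 liters, $87,776.04):
Base rate for F-835 is 6.5%.
F-835 has an FTA preferential rate, but origin Belara is not Beloria; base rate stands.
Duty = $87,776.04 × 6.5% = $5,705.44.
Total = $24,212.82 + $5,705.44 = $29,918.26.

$29,918.26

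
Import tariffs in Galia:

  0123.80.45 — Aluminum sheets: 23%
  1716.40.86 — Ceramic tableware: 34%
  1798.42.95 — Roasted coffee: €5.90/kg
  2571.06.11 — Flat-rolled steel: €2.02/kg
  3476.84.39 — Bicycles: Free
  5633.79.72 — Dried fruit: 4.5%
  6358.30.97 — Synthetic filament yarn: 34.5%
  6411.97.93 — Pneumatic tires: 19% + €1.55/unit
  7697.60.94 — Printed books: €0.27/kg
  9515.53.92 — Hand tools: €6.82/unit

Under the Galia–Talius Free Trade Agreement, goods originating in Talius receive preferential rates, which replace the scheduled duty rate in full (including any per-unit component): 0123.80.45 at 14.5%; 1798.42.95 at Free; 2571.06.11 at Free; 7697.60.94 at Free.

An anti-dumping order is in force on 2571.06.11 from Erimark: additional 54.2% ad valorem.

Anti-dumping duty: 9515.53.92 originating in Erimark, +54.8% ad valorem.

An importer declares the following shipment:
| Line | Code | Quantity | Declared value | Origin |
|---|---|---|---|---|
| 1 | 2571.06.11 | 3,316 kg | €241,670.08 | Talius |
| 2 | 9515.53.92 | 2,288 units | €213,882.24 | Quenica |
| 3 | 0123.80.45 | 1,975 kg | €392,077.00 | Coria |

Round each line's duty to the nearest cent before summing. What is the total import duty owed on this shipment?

Line 1 (2571.06.11, Talius, 3,316 kg, €241,670.08):
Base rate for 2571.06.11 is €2.02/kg.
Origin Talius qualifies under the Galia–Talius agreement and 2571.06.11 is covered: preferential rate Free applies instead.
The additional-duty order on 2571.06.11 targets Erimark, not Talius; it does not apply.
Duty = €241,670.08 × 0% = €0.00.
Line 2 (9515.53.92, Quenica, 2,288 units, €213,882.24):
Base rate for 9515.53.92 is €6.82/unit.
The additional-duty order on 9515.53.92 targets Erimark, not Quenica; it does not apply.
Duty = 2,288 × €6.82 = €15,604.16.
Line 3 (0123.80.45, Coria, 1,975 kg, €392,077.00):
Base rate for 0123.80.45 is 23%.
0123.80.45 has an FTA preferential rate, but origin Coria is not Talius; base rate stands.
Duty = €392,077.00 × 23% = €90,177.71.
Total = €0.00 + €15,604.16 + €90,177.71 = €105,781.87.

€105,781.87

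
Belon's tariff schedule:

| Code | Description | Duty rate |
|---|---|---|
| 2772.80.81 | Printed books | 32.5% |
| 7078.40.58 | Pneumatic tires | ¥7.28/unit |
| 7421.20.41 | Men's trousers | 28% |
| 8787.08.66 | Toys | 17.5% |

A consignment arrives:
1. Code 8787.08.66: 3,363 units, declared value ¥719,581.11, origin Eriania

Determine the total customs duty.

Line 1 (8787.08.66, Eriania, 3,363 units, ¥719,581.11):
Base rate for 8787.08.66 is 17.5%.
Duty = ¥719,581.11 × 17.5% = ¥125,926.69.

¥125,926.69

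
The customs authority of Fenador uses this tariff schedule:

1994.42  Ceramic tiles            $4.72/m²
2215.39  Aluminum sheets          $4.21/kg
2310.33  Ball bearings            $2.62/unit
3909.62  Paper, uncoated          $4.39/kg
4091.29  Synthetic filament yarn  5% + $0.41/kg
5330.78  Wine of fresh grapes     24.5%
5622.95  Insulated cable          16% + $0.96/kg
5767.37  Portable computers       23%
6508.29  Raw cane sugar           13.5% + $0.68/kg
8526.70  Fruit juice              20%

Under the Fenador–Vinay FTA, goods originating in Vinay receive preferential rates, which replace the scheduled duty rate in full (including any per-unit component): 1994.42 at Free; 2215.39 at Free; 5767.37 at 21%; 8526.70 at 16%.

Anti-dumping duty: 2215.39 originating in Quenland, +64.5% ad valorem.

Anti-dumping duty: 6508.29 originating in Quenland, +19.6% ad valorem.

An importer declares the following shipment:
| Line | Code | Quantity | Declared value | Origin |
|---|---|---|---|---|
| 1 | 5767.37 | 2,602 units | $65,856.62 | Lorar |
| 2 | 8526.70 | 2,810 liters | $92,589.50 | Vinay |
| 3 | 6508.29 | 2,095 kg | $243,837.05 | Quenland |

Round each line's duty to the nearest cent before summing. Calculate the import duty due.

Line 1 (5767.37, Lorar, 2,602 units, $65,856.62):
Base rate for 5767.37 is 23%.
5767.37 has an FTA preferential rate, but origin Lorar is not Vinay; base rate stands.
Duty = $65,856.62 × 23% = $15,147.02.
Line 2 (8526.70, Vinay, 2,810 liters, $92,589.50):
Base rate for 8526.70 is 20%.
Origin Vinay qualifies under the Fenador–Vinay agreement and 8526.70 is covered: preferential rate 16% applies instead.
Duty = $92,589.50 × 16% = $14,814.32.
Line 3 (6508.29, Quenland, 2,095 kg, $243,837.05):
Base rate for 6508.29 is 13.5% + $0.68/kg.
Additional duty on 6508.29 from Quenland: +19.6%. Applied ad valorem rate: 13.5% + 19.6% = 33.1%.
Duty = $243,837.05 × 33.1% + 2,095 × $0.68 = $82,134.66.
Total = $15,147.02 + $14,814.32 + $82,134.66 = $112,096.00.

$112,096.00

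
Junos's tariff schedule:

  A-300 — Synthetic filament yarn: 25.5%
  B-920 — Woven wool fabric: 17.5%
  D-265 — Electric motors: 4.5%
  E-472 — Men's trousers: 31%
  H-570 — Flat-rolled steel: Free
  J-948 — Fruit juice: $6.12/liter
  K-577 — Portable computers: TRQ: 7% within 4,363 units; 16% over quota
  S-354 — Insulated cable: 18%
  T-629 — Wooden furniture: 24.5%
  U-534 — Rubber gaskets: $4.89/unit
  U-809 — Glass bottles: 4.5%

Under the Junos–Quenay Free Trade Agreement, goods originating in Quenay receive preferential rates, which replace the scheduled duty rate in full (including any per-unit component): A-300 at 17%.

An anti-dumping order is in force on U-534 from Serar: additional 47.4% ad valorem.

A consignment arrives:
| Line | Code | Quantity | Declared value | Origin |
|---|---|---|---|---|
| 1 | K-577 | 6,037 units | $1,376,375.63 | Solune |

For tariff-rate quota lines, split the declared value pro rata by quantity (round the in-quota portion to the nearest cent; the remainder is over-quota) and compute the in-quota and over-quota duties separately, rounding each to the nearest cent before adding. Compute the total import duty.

$130,695.27

Line 1 (K-577, Solune, 6,037 units, $1,376,375.63):
Code K-577 is under a tariff-rate quota (threshold 4,363 units). In-quota: 4,363 units at 7%; over-quota: 1,674 units at 16%.
Pro-rata value split: in-quota = $1,376,375.63 × 4,363/6,037 = $994,720.37; over-quota = $1,376,375.63 − $994,720.37 = $381,655.26.
In-quota duty = $994,720.37 × 7% = $69,630.43. Over-quota duty = $381,655.26 × 16% = $61,064.84.
Line duty = $69,630.43 + $61,064.84 = $130,695.27.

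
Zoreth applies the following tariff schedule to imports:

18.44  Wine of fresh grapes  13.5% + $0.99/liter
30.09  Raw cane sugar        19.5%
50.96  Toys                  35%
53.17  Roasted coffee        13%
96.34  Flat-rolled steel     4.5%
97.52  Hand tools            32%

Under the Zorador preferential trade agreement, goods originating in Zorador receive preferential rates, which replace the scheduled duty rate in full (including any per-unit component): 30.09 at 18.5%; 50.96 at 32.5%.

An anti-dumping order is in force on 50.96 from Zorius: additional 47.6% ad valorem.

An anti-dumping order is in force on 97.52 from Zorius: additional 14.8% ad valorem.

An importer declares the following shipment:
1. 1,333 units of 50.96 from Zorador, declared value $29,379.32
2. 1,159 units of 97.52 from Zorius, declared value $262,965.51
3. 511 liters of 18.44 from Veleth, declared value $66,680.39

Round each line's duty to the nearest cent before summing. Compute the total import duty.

$142,123.88

Line 1 (50.96, Zorador, 1,333 units, $29,379.32):
Base rate for 50.96 is 35%.
Origin Zorador qualifies under the Zoreth–Zorador agreement and 50.96 is covered: preferential rate 32.5% applies instead.
The additional-duty order on 50.96 targets Zorius, not Zorador; it does not apply.
Duty = $29,379.32 × 32.5% = $9,548.28.
Line 2 (97.52, Zorius, 1,159 units, $262,965.51):
Base rate for 97.52 is 32%.
Additional duty on 97.52 from Zorius: +14.8%. Applied ad valorem rate: 32% + 14.8% = 46.8%.
Duty = $262,965.51 × 46.8% = $123,067.86.
Line 3 (18.44, Veleth, 511 liters, $66,680.39):
Base rate for 18.44 is 13.5% + $0.99/liter.
Duty = $66,680.39 × 13.5% + 511 × $0.99 = $9,507.74.
Total = $9,548.28 + $123,067.86 + $9,507.74 = $142,123.88.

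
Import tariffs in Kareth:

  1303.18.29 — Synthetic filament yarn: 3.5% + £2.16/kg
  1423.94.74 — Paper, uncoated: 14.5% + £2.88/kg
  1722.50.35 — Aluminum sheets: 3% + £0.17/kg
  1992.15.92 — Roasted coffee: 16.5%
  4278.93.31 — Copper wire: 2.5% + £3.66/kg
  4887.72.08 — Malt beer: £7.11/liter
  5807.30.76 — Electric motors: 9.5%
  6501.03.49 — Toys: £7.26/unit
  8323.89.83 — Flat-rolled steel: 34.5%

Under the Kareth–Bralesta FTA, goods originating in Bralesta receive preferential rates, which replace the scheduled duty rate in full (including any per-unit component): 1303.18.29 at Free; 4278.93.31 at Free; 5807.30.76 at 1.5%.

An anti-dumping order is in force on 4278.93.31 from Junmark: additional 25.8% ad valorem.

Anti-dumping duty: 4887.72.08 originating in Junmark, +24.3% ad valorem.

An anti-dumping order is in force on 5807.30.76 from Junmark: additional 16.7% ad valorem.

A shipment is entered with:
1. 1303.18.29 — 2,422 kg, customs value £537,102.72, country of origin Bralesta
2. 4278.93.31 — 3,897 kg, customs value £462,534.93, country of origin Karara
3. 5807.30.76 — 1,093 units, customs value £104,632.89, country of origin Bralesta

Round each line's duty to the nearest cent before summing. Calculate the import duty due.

£27,395.88

Line 1 (1303.18.29, Bralesta, 2,422 kg, £537,102.72):
Base rate for 1303.18.29 is 3.5% + £2.16/kg.
Origin Bralesta qualifies under the Kareth–Bralesta agreement and 1303.18.29 is covered: preferential rate Free applies instead.
Duty = £537,102.72 × 0% = £0.00.
Line 2 (4278.93.31, Karara, 3,897 kg, £462,534.93):
Base rate for 4278.93.31 is 2.5% + £3.66/kg.
4278.93.31 has an FTA preferential rate, but origin Karara is not Bralesta; base rate stands.
The additional-duty order on 4278.93.31 targets Junmark, not Karara; it does not apply.
Duty = £462,534.93 × 2.5% + 3,897 × £3.66 = £25,826.39.
Line 3 (5807.30.76, Bralesta, 1,093 units, £104,632.89):
Base rate for 5807.30.76 is 9.5%.
Origin Bralesta qualifies under the Kareth–Bralesta agreement and 5807.30.76 is covered: preferential rate 1.5% applies instead.
The additional-duty order on 5807.30.76 targets Junmark, not Bralesta; it does not apply.
Duty = £104,632.89 × 1.5% = £1,569.49.
Total = £0.00 + £25,826.39 + £1,569.49 = £27,395.88.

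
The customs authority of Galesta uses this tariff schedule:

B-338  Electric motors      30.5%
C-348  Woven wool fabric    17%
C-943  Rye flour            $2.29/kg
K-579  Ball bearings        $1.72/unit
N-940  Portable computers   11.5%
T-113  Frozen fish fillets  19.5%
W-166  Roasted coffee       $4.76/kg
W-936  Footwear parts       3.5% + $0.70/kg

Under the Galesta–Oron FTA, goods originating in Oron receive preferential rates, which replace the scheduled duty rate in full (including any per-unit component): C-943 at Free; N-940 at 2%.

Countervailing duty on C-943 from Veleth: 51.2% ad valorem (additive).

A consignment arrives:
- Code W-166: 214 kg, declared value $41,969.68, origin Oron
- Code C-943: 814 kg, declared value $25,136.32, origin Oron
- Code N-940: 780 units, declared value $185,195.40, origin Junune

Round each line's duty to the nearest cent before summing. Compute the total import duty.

Line 1 (W-166, Oron, 214 kg, $41,969.68):
Base rate for W-166 is $4.76/kg.
Origin Oron is the FTA partner but W-166 is not on the preference list; base rate stands.
Duty = 214 × $4.76 = $1,018.64.
Line 2 (C-943, Oron, 814 kg, $25,136.32):
Base rate for C-943 is $2.29/kg.
Origin Oron qualifies under the Galesta–Oron agreement and C-943 is covered: preferential rate Free applies instead.
The additional-duty order on C-943 targets Veleth, not Oron; it does not apply.
Duty = $25,136.32 × 0% = $0.00.
Line 3 (N-940, Junune, 780 units, $185,195.40):
Base rate for N-940 is 11.5%.
N-940 has an FTA preferential rate, but origin Junune is not Oron; base rate stands.
Duty = $185,195.40 × 11.5% = $21,297.47.
Total = $1,018.64 + $0.00 + $21,297.47 = $22,316.11.

$22,316.11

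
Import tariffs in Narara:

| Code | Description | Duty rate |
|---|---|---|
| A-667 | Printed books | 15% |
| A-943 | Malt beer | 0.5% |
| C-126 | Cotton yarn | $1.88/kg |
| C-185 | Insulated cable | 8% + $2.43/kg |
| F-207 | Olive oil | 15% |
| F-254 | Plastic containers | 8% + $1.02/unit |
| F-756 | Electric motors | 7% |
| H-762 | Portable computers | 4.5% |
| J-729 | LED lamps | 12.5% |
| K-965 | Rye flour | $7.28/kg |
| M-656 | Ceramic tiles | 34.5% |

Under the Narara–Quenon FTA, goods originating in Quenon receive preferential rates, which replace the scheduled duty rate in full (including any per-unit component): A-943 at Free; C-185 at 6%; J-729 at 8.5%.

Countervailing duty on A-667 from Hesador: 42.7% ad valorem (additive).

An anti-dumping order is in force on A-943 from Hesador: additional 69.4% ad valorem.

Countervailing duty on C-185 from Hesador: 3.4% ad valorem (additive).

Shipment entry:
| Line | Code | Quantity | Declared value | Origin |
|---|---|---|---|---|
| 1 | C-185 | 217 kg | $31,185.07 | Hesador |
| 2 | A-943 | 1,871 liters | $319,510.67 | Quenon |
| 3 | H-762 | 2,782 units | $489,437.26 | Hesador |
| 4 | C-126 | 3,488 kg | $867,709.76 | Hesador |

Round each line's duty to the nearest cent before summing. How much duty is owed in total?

$32,664.53

Line 1 (C-185, Hesador, 217 kg, $31,185.07):
Base rate for C-185 is 8% + $2.43/kg.
C-185 has an FTA preferential rate, but origin Hesador is not Quenon; base rate stands.
Additional duty on C-185 from Hesador: +3.4%. Applied ad valorem rate: 8% + 3.4% = 11.4%.
Duty = $31,185.07 × 11.4% + 217 × $2.43 = $4,082.41.
Line 2 (A-943, Quenon, 1,871 liters, $319,510.67):
Base rate for A-943 is 0.5%.
Origin Quenon qualifies under the Narara–Quenon agreement and A-943 is covered: preferential rate Free applies instead.
The additional-duty order on A-943 targets Hesador, not Quenon; it does not apply.
Duty = $319,510.67 × 0% = $0.00.
Line 3 (H-762, Hesador, 2,782 units, $489,437.26):
Base rate for H-762 is 4.5%.
Duty = $489,437.26 × 4.5% = $22,024.68.
Line 4 (C-126, Hesador, 3,488 kg, $867,709.76):
Base rate for C-126 is $1.88/kg.
Duty = 3,488 × $1.88 = $6,557.44.
Total = $4,082.41 + $0.00 + $22,024.68 + $6,557.44 = $32,664.53.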